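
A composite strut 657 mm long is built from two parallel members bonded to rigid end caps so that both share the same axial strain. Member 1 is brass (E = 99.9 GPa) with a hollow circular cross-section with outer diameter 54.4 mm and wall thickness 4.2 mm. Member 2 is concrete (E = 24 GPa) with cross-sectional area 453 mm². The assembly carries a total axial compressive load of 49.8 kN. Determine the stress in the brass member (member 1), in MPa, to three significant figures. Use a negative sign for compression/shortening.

A_1 = 662.4 mm².
Equal strain + equilibrium ⇒ each member carries load in proportion to AE: A₁E₁ = 66170000 N, A₂E₂ = 10870000 N, ΣAE = 77040000 N.
σ₁ = P·E₁/ΣAE = -49800·99900/77040000 = -64.57 MPa.

-64.6 MPa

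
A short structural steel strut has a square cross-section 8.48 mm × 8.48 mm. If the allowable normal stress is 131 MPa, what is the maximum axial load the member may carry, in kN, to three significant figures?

A = 71.91 mm².
P_max = σ_allow · A = 131 · 71.91 = 9420 N = 9.42 kN.

9.42 kN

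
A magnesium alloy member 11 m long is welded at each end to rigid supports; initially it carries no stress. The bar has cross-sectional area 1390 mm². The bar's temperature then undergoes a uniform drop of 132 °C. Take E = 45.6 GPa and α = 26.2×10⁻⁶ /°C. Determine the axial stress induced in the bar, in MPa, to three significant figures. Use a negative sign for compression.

158 MPa

Free thermal expansion αLΔT = 26.2e-6 · 11000 · -132 = -38.04 mm.
The walls impose strain ε = −(-38.04)/11000 = 3.4584e-03; σ = Eε = 45600 · 3.4584e-03 = 157.7 MPa.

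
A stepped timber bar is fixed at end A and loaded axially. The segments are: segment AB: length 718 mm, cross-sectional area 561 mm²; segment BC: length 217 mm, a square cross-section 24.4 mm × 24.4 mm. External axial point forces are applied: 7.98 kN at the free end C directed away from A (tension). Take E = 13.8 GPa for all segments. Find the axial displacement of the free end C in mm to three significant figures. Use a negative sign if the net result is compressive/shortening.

0.951 mm

Internal axial forces (sectioning from the free end, tension +): N_BC = 7.98 kN, N_AB = 7.98 kN.
A_BC = 595.4 mm².
δ_AB = 7980·718/(561·13800) = 0.7401 mm
δ_BC = 7980·217/(595.4·13800) = 0.2108 mm
δ = Σδ_i = 0.9509 mm.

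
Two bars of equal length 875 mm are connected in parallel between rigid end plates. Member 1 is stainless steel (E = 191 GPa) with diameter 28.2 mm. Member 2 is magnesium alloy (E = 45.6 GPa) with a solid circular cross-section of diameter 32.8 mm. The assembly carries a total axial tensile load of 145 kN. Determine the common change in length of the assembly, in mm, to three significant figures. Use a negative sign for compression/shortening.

0.804 mm

A_1 = 624.6 mm².
A_2 = 845 mm².
Equal strain + equilibrium ⇒ each member carries load in proportion to AE: A₁E₁ = 119300000 N, A₂E₂ = 38530000 N, ΣAE = 157800000 N.
δ = PL/ΣAE = 145000·875/157800000 = 0.8039 mm.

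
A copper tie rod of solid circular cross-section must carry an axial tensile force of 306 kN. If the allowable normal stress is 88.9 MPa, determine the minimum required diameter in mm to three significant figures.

66.2 mm

Required area A ≥ P/σ_allow = 306000/88.9 = 3442 mm².
For a solid circular section, d ≥ √(4A/π) = 66.2 mm.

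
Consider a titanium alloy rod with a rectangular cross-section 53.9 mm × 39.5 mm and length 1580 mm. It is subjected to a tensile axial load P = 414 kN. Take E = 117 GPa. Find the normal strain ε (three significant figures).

A = 2129 mm².
σ = N/A = 194.5 MPa; ε = σ/E = 194.5/117000 = 1.662e-03.

0.00166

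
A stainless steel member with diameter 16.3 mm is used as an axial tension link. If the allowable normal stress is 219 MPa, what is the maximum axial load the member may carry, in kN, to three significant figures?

A = 208.7 mm².
P_max = σ_allow · A = 219 · 208.7 = 45700 N = 45.7 kN.

45.7 kN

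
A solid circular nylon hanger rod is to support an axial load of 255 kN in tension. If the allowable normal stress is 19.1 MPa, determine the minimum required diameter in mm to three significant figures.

Required area A ≥ P/σ_allow = 255000/19.1 = 13350 mm².
For a solid circular section, d ≥ √(4A/π) = 130.4 mm.

130 mm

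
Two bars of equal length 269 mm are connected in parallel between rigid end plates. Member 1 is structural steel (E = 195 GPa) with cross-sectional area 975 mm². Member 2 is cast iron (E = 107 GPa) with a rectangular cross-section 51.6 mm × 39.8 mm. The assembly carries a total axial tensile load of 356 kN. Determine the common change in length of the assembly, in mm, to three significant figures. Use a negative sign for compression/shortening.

0.234 mm

A_2 = 2054 mm².
Equal strain + equilibrium ⇒ each member carries load in proportion to AE: A₁E₁ = 190100000 N, A₂E₂ = 219700000 N, ΣAE = 409900000 N.
δ = PL/ΣAE = 356000·269/409900000 = 0.2336 mm.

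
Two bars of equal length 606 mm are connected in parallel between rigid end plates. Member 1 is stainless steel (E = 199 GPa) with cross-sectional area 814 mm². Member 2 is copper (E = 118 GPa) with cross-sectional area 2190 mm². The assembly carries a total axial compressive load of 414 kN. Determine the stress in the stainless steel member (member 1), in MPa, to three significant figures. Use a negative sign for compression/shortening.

-196 MPa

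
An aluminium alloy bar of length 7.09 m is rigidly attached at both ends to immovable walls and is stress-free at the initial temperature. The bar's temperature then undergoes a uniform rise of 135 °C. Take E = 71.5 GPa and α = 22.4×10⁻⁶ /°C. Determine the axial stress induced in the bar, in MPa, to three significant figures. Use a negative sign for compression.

-216 MPa

Free thermal expansion αLΔT = 22.4e-6 · 7090 · 135 = 21.44 mm.
The walls impose strain ε = −(21.44)/7090 = -3.0240e-03; σ = Eε = 71500 · -3.0240e-03 = -216.2 MPa.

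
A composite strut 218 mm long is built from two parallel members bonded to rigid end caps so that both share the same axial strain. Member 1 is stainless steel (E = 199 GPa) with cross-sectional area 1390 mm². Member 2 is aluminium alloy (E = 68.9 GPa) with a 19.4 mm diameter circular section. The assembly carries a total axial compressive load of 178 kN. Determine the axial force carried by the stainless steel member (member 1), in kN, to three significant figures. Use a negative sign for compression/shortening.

-166 kN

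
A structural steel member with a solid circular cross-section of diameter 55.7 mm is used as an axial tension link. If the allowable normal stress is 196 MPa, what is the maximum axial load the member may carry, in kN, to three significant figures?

478 kN

A = 2437 mm².
P_max = σ_allow · A = 196 · 2437 = 477600 N = 477.6 kN.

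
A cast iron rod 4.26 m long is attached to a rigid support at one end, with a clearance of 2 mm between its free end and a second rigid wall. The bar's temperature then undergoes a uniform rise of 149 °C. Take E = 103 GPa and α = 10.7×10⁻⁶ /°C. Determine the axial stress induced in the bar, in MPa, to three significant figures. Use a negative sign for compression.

Free thermal expansion αLΔT = 10.7e-6 · 4260 · 149 = 6.792 mm.
The walls engage after the gap closes; constrained expansion = 6.792 − 2 = 4.792 mm.
The walls impose strain ε = −(4.792)/4260 = -1.1248e-03; σ = Eε = 103000 · -1.1248e-03 = -115.9 MPa.

-116 MPa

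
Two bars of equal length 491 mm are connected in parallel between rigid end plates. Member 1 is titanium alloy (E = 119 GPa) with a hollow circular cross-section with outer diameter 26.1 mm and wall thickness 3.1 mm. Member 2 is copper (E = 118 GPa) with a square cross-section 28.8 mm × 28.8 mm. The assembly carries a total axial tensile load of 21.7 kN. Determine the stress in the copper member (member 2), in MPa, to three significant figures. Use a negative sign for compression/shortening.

20.6 MPa

A_1 = 224 mm².
A_2 = 829.4 mm².
Equal strain + equilibrium ⇒ each member carries load in proportion to AE: A₁E₁ = 26660000 N, A₂E₂ = 97870000 N, ΣAE = 124500000 N.
σ₂ = P·E₂/ΣAE = 21700·118000/124500000 = 20.56 MPa.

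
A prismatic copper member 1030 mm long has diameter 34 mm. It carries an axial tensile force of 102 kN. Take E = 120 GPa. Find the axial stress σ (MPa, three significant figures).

112 MPa

A = 907.9 mm².
σ = N/A = 102000/907.9 = 112.3 MPa.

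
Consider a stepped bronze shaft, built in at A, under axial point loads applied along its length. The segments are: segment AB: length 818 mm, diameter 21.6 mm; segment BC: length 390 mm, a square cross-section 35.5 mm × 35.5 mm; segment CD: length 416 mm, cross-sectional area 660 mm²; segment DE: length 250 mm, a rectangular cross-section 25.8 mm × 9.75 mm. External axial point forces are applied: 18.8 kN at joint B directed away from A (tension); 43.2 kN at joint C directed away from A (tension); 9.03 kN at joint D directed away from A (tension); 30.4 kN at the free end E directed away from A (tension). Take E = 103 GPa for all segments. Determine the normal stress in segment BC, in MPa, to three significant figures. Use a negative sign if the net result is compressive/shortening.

Internal axial forces (sectioning from the free end, tension +): N_DE = 30.4 kN, N_CD = 39.43 kN, N_BC = 82.63 kN, N_AB = 101.4 kN.
A_BC = 1260 mm².
σ_BC = N_BC/A_BC = 82630/1260 = 65.57 MPa.

65.6 MPa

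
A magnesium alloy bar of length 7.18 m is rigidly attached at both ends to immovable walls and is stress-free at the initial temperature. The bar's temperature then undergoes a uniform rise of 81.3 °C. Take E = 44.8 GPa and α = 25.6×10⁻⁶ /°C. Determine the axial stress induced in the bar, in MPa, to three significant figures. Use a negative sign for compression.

-93.2 MPa

Free thermal expansion αLΔT = 25.6e-6 · 7180 · 81.3 = 14.94 mm.
The walls impose strain ε = −(14.94)/7180 = -2.0813e-03; σ = Eε = 44800 · -2.0813e-03 = -93.24 MPa.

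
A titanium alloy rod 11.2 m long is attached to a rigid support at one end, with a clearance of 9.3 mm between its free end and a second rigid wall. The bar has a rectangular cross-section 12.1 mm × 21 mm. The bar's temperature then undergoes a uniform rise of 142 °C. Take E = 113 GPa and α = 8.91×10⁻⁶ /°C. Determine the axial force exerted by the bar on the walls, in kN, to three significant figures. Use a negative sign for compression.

Free thermal expansion αLΔT = 8.91e-6 · 11200 · 142 = 14.17 mm.
The walls engage after the gap closes; constrained expansion = 14.17 − 9.3 = 4.87 mm.
The walls impose strain ε = −(4.87)/11200 = -4.3486e-04; σ = Eε = 113000 · -4.3486e-04 = -49.14 MPa.
Wall reaction R = σ·A = -49.14·254.1 = -12490 N = -12.49 kN.

-12.5 kN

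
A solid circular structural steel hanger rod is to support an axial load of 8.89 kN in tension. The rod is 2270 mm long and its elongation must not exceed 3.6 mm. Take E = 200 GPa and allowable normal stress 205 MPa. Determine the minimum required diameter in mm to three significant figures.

Required area A ≥ P/σ_allow = 8890/205 = 43.37 mm².
For a solid circular section, d ≥ √(4A/π) = 7.431 mm.
Elongation limit: A ≥ PL/(Eδ_allow) = 8890·2270/(200000·3.6) = 28.03 mm² ⇒ d ≥ 5.974 mm.
The stress limit governs.

7.43 mm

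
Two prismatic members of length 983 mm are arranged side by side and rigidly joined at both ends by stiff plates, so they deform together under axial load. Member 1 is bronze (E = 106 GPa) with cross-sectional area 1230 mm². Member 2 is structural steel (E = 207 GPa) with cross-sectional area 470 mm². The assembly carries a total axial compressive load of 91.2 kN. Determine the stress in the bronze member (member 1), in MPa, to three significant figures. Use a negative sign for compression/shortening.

-42.5 MPa

Equal strain + equilibrium ⇒ each member carries load in proportion to AE: A₁E₁ = 130400000 N, A₂E₂ = 97290000 N, ΣAE = 227700000 N.
σ₁ = P·E₁/ΣAE = -91200·106000/227700000 = -42.46 MPa.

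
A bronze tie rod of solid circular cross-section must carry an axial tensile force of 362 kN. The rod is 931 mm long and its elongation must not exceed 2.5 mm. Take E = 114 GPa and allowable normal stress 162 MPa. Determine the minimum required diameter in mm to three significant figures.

53.3 mm

Required area A ≥ P/σ_allow = 362000/162 = 2235 mm².
For a solid circular section, d ≥ √(4A/π) = 53.34 mm.
Elongation limit: A ≥ PL/(Eδ_allow) = 362000·931/(114000·2.5) = 1183 mm² ⇒ d ≥ 38.8 mm.
The stress limit governs.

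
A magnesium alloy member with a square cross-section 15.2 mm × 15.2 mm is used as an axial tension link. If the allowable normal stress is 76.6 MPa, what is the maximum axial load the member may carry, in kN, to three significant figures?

17.7 kN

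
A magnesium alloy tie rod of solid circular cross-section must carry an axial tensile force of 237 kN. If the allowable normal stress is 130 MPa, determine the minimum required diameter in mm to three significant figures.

Required area A ≥ P/σ_allow = 237000/130 = 1823 mm².
For a solid circular section, d ≥ √(4A/π) = 48.18 mm.

48.2 mm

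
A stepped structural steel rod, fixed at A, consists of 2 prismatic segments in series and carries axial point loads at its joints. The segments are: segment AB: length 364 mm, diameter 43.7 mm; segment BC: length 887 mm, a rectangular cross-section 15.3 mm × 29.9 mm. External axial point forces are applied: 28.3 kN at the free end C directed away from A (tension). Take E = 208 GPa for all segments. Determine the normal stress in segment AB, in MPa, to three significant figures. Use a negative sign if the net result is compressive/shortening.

18.9 MPa

Internal axial forces (sectioning from the free end, tension +): N_BC = 28.3 kN, N_AB = 28.3 kN.
A_AB = 1500 mm².
σ_AB = N_AB/A_AB = 28300/1500 = 18.87 MPa.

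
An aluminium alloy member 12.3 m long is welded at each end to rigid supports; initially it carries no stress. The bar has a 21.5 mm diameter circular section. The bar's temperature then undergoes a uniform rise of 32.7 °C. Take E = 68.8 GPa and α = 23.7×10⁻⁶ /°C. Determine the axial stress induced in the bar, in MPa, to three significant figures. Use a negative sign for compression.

-53.3 MPa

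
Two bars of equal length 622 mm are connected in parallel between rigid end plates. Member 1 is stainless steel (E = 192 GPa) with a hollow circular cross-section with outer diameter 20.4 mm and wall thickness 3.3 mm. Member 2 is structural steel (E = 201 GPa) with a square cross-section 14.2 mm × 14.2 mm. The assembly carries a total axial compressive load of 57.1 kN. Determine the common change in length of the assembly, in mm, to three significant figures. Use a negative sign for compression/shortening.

A_1 = 177.3 mm².
A_2 = 201.6 mm².
Equal strain + equilibrium ⇒ each member carries load in proportion to AE: A₁E₁ = 34040000 N, A₂E₂ = 40530000 N, ΣAE = 74570000 N.
δ = PL/ΣAE = -57100·622/74570000 = -0.4763 mm.

-0.476 mm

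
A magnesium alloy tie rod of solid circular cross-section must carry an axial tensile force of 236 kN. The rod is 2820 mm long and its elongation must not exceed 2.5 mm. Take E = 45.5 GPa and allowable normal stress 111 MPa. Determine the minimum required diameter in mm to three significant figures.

Required area A ≥ P/σ_allow = 236000/111 = 2126 mm².
For a solid circular section, d ≥ √(4A/π) = 52.03 mm.
Elongation limit: A ≥ PL/(Eδ_allow) = 236000·2820/(45500·2.5) = 5851 mm² ⇒ d ≥ 86.31 mm.
The elongation limit governs.

86.3 mm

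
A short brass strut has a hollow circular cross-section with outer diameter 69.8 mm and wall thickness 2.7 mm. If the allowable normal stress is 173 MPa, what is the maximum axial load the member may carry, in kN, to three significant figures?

98.5 kN

A = 569.2 mm².
P_max = σ_allow · A = 173 · 569.2 = 98470 N = 98.47 kN.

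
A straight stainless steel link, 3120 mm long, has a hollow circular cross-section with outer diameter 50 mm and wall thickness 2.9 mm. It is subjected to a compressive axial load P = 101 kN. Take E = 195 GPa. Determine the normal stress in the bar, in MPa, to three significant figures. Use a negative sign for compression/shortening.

A = 429.1 mm².
σ = N/A = -101000/429.1 = -235.4 MPa.

-235 MPa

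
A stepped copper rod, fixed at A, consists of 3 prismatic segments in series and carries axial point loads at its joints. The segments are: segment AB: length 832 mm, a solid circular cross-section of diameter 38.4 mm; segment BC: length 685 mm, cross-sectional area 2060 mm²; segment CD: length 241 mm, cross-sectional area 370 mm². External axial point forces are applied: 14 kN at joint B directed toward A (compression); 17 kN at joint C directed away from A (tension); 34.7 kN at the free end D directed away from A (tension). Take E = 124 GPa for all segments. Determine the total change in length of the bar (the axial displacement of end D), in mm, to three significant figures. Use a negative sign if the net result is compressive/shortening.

Internal axial forces (sectioning from the free end, tension +): N_CD = 34.7 kN, N_BC = 51.7 kN, N_AB = 37.7 kN.
A_AB = 1158 mm².
δ_AB = 37700·832/(1158·124000) = 0.2184 mm
δ_BC = 51700·685/(2060·124000) = 0.1386 mm
δ_CD = 34700·241/(370·124000) = 0.1823 mm
δ = Σδ_i = 0.5393 mm.

0.539 mm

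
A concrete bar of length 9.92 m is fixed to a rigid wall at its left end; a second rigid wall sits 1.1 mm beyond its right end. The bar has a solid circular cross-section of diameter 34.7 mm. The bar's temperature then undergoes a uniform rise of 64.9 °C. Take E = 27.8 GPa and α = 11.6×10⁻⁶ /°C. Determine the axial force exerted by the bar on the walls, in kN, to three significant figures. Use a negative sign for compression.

Free thermal expansion αLΔT = 11.6e-6 · 9920 · 64.9 = 7.468 mm.
The walls engage after the gap closes; constrained expansion = 7.468 − 1.1 = 6.368 mm.
The walls impose strain ε = −(6.368)/9920 = -6.4195e-04; σ = Eε = 27800 · -6.4195e-04 = -17.85 MPa.
Wall reaction R = σ·A = -17.85·945.7 = -16880 N = -16.88 kN.

-16.9 kN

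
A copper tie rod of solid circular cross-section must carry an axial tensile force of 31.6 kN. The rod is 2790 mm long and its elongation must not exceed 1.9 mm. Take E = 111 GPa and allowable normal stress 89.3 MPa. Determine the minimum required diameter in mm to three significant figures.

Required area A ≥ P/σ_allow = 31600/89.3 = 353.9 mm².
For a solid circular section, d ≥ √(4A/π) = 21.23 mm.
Elongation limit: A ≥ PL/(Eδ_allow) = 31600·2790/(111000·1.9) = 418 mm² ⇒ d ≥ 23.07 mm.
The elongation limit governs.

23.1 mm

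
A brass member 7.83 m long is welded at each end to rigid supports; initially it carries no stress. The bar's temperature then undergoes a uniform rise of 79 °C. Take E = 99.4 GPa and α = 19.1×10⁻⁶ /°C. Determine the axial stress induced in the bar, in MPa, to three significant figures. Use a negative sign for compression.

-150 MPa

Free thermal expansion αLΔT = 19.1e-6 · 7830 · 79 = 11.81 mm.
The walls impose strain ε = −(11.81)/7830 = -1.5089e-03; σ = Eε = 99400 · -1.5089e-03 = -150 MPa.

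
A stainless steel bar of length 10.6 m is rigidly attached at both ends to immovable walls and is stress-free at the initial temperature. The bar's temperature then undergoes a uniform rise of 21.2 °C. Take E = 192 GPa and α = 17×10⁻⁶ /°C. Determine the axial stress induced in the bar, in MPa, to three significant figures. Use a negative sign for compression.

-69.2 MPa

Free thermal expansion αLΔT = 17e-6 · 10600 · 21.2 = 3.82 mm.
The walls impose strain ε = −(3.82)/10600 = -3.6040e-04; σ = Eε = 192000 · -3.6040e-04 = -69.2 MPa.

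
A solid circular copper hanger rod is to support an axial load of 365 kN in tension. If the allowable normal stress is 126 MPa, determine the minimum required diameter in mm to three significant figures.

60.7 mm

Required area A ≥ P/σ_allow = 365000/126 = 2897 mm².
For a solid circular section, d ≥ √(4A/π) = 60.73 mm.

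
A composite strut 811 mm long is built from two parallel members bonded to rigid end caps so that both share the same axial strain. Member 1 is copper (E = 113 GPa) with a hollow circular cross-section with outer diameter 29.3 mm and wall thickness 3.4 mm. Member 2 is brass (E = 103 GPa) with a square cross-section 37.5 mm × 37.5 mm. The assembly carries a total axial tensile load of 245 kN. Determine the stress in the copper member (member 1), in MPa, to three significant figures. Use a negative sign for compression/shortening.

157 MPa

A_1 = 276.6 mm².
A_2 = 1406 mm².
Equal strain + equilibrium ⇒ each member carries load in proportion to AE: A₁E₁ = 31260000 N, A₂E₂ = 144800000 N, ΣAE = 176100000 N.
σ₁ = P·E₁/ΣAE = 245000·113000/176100000 = 157.2 MPa.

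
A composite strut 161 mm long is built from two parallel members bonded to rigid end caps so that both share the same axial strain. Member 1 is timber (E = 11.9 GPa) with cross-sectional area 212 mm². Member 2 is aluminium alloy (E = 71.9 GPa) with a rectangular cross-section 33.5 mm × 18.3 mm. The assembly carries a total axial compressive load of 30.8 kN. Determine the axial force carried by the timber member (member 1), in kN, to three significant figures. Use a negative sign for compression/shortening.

A_2 = 613.1 mm².
Equal strain + equilibrium ⇒ each member carries load in proportion to AE: A₁E₁ = 2523000 N, A₂E₂ = 44080000 N, ΣAE = 46600000 N.
F₁ = P·A₁E₁/ΣAE = -30800·2523000/46600000 = -1667 N.

-1.67 kN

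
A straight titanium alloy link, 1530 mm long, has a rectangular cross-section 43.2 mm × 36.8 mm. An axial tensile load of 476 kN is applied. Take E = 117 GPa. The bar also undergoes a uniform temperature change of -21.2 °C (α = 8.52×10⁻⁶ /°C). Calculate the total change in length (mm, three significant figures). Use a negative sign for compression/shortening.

A = 1590 mm².
δ_mech = NL/(AE) = 476000·1530/(1590·117000) = 3.915 mm.
δ_thermal = αLΔT = 8.52e-6·1530·-21.2 = -0.2764 mm.
δ = δ_mech + δ_thermal = 3.639 mm.

3.64 mm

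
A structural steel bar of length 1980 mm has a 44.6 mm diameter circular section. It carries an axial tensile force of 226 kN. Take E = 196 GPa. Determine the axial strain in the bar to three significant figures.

A = 1562 mm².
σ = N/A = 144.7 MPa; ε = σ/E = 144.7/196000 = 7.381e-04.

7.38e-04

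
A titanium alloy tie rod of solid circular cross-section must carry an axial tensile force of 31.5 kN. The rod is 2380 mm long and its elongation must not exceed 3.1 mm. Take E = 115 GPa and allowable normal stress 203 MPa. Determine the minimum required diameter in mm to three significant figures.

16.4 mm

Required area A ≥ P/σ_allow = 31500/203 = 155.2 mm².
For a solid circular section, d ≥ √(4A/π) = 14.06 mm.
Elongation limit: A ≥ PL/(Eδ_allow) = 31500·2380/(115000·3.1) = 210.3 mm² ⇒ d ≥ 16.36 mm.
The elongation limit governs.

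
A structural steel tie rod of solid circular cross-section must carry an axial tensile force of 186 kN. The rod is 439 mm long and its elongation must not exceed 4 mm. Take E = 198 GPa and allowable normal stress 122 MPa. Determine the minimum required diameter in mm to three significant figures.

Required area A ≥ P/σ_allow = 186000/122 = 1525 mm².
For a solid circular section, d ≥ √(4A/π) = 44.06 mm.
Elongation limit: A ≥ PL/(Eδ_allow) = 186000·439/(198000·4) = 103.1 mm² ⇒ d ≥ 11.46 mm.
The stress limit governs.

44.1 mm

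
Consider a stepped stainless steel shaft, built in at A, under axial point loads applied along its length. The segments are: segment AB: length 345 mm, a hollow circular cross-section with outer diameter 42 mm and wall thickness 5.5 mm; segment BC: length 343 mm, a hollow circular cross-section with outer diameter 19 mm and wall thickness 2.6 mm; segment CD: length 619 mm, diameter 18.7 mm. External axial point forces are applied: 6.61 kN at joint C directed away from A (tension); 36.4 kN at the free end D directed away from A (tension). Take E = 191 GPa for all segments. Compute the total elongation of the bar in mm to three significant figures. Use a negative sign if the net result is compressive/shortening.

1.13 mm

Internal axial forces (sectioning from the free end, tension +): N_CD = 36.4 kN, N_BC = 43.01 kN, N_AB = 43.01 kN.
A_AB = 630.7 mm².
A_BC = 134 mm².
A_CD = 274.6 mm².
δ_AB = 43010·345/(630.7·191000) = 0.1232 mm
δ_BC = 43010·343/(134·191000) = 0.5766 mm
δ_CD = 36400·619/(274.6·191000) = 0.4295 mm
δ = Σδ_i = 1.129 mm.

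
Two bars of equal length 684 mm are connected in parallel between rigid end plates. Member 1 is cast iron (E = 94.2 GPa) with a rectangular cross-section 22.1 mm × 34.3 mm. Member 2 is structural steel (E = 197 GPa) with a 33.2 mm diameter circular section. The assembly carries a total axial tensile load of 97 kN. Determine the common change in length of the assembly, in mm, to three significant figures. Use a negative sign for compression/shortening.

0.274 mm

A_1 = 758 mm².
A_2 = 865.7 mm².
Equal strain + equilibrium ⇒ each member carries load in proportion to AE: A₁E₁ = 71410000 N, A₂E₂ = 170500000 N, ΣAE = 241900000 N.
δ = PL/ΣAE = 97000·684/241900000 = 0.2742 mm.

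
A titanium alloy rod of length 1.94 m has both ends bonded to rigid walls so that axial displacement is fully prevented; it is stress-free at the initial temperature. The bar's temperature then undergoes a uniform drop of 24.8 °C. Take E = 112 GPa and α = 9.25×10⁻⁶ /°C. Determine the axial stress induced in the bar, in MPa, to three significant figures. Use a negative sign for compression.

Free thermal expansion αLΔT = 9.25e-6 · 1940 · -24.8 = -0.445 mm.
The walls impose strain ε = −(-0.445)/1940 = 2.2940e-04; σ = Eε = 112000 · 2.2940e-04 = 25.69 MPa.

25.7 MPa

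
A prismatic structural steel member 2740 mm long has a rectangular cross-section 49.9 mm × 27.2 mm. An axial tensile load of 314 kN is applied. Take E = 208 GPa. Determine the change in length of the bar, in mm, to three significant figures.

A = 1357 mm².
δ_mech = NL/(AE) = 314000·2740/(1357·208000) = 3.048 mm.

3.05 mm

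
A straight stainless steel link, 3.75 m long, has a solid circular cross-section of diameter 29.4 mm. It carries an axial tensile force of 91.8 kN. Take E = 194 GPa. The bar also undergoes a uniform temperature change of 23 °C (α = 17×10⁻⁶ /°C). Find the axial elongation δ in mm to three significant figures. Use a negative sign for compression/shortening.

4.08 mm

A = 678.9 mm².
δ_mech = NL/(AE) = 91800·3750/(678.9·194000) = 2.614 mm.
δ_thermal = αLΔT = 17e-6·3750·23 = 1.466 mm.
δ = δ_mech + δ_thermal = 4.08 mm.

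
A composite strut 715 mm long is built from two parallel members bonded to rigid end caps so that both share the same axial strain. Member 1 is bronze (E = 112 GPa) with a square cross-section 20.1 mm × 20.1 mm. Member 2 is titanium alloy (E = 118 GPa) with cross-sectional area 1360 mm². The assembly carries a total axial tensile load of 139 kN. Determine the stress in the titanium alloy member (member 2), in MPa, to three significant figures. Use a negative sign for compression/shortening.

A_1 = 404 mm².
Equal strain + equilibrium ⇒ each member carries load in proportion to AE: A₁E₁ = 45250000 N, A₂E₂ = 160500000 N, ΣAE = 205700000 N.
σ₂ = P·E₂/ΣAE = 139000·118000/205700000 = 79.73 MPa.

79.7 MPa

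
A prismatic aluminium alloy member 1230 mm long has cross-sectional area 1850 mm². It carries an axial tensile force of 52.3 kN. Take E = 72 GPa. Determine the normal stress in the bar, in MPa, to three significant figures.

σ = N/A = 52300/1850 = 28.27 MPa.

28.3 MPa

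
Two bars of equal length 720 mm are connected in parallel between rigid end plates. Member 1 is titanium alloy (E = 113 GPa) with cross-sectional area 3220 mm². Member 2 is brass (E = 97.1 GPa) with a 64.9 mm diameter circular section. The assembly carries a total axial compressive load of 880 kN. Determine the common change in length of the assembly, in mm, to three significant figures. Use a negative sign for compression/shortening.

-0.925 mm

A_2 = 3308 mm².
Equal strain + equilibrium ⇒ each member carries load in proportion to AE: A₁E₁ = 363900000 N, A₂E₂ = 321200000 N, ΣAE = 685100000 N.
δ = PL/ΣAE = -880000·720/685100000 = -0.9249 mm.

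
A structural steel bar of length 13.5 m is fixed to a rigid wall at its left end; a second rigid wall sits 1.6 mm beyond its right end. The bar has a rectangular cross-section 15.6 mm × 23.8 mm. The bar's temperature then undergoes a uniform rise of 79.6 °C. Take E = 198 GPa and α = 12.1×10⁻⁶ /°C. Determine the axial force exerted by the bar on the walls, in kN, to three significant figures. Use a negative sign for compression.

Free thermal expansion αLΔT = 12.1e-6 · 13500 · 79.6 = 13 mm.
The walls engage after the gap closes; constrained expansion = 13 − 1.6 = 11.4 mm.
The walls impose strain ε = −(11.4)/13500 = -8.4464e-04; σ = Eε = 198000 · -8.4464e-04 = -167.2 MPa.
Wall reaction R = σ·A = -167.2·371.3 = -62090 N = -62.09 kN.

-62.1 kN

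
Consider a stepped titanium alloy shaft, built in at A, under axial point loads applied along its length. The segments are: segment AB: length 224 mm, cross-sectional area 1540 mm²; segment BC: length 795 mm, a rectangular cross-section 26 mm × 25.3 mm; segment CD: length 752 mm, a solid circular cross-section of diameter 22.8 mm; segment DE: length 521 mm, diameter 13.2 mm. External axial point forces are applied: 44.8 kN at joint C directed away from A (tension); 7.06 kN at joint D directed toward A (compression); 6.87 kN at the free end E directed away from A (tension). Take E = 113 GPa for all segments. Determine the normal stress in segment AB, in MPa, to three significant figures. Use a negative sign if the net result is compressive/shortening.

29.0 MPa

Internal axial forces (sectioning from the free end, tension +): N_DE = 6.87 kN, N_CD = -0.19 kN, N_BC = 44.61 kN, N_AB = 44.61 kN.
σ_AB = N_AB/A_AB = 44610/1540 = 28.97 MPa.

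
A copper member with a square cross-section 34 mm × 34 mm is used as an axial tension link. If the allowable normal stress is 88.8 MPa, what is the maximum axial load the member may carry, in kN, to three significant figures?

103 kN

A = 1156 mm².
P_max = σ_allow · A = 88.8 · 1156 = 102700 N = 102.7 kN.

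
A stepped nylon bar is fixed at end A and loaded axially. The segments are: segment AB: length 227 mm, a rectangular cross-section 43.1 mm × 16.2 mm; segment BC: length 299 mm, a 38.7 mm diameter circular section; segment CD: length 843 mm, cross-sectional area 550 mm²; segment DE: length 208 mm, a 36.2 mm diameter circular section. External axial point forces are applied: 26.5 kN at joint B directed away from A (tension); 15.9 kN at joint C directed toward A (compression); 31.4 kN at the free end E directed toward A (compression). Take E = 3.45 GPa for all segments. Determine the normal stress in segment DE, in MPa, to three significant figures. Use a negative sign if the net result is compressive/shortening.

-30.5 MPa

Internal axial forces (sectioning from the free end, tension +): N_DE = -31.4 kN, N_CD = -31.4 kN, N_BC = -47.3 kN, N_AB = -20.8 kN.
A_DE = 1029 mm².
σ_DE = N_DE/A_DE = -31400/1029 = -30.51 MPa.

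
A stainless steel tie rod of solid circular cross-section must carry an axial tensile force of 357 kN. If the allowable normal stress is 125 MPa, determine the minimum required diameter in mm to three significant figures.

60.3 mm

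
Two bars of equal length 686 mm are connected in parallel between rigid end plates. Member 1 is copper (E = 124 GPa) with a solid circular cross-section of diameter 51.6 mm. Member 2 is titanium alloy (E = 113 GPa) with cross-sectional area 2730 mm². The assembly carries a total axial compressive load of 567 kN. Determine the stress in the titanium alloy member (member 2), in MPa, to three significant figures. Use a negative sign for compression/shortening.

-113 MPa

A_1 = 2091 mm².
Equal strain + equilibrium ⇒ each member carries load in proportion to AE: A₁E₁ = 259300000 N, A₂E₂ = 308500000 N, ΣAE = 567800000 N.
σ₂ = P·E₂/ΣAE = -567000·113000/567800000 = -112.8 MPa.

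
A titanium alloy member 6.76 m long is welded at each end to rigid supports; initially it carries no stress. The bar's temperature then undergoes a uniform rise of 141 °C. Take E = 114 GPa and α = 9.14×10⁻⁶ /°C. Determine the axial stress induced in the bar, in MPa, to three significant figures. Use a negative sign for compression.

-147 MPa

Free thermal expansion αLΔT = 9.14e-6 · 6760 · 141 = 8.712 mm.
The walls impose strain ε = −(8.712)/6760 = -1.2887e-03; σ = Eε = 114000 · -1.2887e-03 = -146.9 MPa.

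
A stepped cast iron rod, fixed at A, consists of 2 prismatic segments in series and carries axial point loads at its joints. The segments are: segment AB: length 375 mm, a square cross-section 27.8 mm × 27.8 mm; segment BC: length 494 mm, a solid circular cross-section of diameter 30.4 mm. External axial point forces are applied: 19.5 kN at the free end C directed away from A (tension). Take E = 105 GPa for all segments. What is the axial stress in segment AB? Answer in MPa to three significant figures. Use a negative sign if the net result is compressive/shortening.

Internal axial forces (sectioning from the free end, tension +): N_BC = 19.5 kN, N_AB = 19.5 kN.
A_AB = 772.8 mm².
σ_AB = N_AB/A_AB = 19500/772.8 = 25.23 MPa.

25.2 MPa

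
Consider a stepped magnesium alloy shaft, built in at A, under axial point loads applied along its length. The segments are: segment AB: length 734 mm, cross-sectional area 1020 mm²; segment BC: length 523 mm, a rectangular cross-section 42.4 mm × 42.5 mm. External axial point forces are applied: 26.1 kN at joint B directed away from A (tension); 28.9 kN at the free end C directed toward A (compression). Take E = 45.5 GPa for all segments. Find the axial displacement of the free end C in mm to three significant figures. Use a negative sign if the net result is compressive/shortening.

-0.229 mm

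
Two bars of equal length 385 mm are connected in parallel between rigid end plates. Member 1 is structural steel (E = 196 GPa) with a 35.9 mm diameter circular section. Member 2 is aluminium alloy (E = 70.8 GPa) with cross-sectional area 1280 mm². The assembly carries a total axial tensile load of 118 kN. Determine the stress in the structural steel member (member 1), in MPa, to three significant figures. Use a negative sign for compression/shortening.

80.0 MPa

A_1 = 1012 mm².
Equal strain + equilibrium ⇒ each member carries load in proportion to AE: A₁E₁ = 198400000 N, A₂E₂ = 90620000 N, ΣAE = 289000000 N.
σ₁ = P·E₁/ΣAE = 118000·196000/289000000 = 80.02 MPa.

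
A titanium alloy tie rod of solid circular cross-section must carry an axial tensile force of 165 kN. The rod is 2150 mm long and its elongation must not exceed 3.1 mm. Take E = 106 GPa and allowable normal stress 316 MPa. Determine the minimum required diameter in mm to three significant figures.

37.1 mm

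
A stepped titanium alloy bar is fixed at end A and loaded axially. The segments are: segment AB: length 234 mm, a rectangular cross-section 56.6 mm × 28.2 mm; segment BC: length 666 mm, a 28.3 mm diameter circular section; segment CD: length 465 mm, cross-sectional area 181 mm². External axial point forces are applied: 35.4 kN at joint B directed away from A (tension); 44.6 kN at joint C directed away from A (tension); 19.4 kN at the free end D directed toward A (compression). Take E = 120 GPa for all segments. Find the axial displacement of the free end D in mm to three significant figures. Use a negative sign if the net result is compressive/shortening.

Internal axial forces (sectioning from the free end, tension +): N_CD = -19.4 kN, N_BC = 25.2 kN, N_AB = 60.6 kN.
A_AB = 1596 mm².
A_BC = 629 mm².
δ_AB = 60600·234/(1596·120000) = 0.07404 mm
δ_BC = 25200·666/(629·120000) = 0.2223 mm
δ_CD = -19400·465/(181·120000) = -0.4153 mm
δ = Σδ_i = -0.1189 mm.

-0.119 mm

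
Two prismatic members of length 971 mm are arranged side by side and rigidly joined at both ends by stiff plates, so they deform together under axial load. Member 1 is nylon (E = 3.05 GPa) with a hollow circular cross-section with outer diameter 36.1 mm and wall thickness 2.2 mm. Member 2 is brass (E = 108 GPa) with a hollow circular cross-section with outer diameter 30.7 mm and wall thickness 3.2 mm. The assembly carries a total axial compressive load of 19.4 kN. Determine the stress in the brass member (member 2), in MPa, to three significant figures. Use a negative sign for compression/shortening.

A_1 = 234.3 mm².
A_2 = 276.5 mm².
Equal strain + equilibrium ⇒ each member carries load in proportion to AE: A₁E₁ = 714600 N, A₂E₂ = 29860000 N, ΣAE = 30570000 N.
σ₂ = P·E₂/ΣAE = -19400·108000/30570000 = -68.53 MPa.

-68.5 MPa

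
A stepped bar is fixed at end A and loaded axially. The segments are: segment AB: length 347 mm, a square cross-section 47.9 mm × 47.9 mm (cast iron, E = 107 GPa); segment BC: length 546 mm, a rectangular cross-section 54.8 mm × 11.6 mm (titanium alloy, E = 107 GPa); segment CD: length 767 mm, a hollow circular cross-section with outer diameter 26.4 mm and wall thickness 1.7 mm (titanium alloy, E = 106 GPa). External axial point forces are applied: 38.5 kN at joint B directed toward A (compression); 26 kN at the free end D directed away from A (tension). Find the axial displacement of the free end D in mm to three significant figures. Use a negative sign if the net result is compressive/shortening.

Internal axial forces (sectioning from the free end, tension +): N_CD = 26 kN, N_BC = 26 kN, N_AB = -12.5 kN.
A_AB = 2294 mm².
A_BC = 635.7 mm².
A_CD = 131.9 mm².
δ_AB = -12500·347/(2294·107000) = -0.01767 mm
δ_BC = 26000·546/(635.7·107000) = 0.2087 mm
δ_CD = 26000·767/(131.9·106000) = 1.426 mm
δ = Σδ_i = 1.617 mm.

1.62 mm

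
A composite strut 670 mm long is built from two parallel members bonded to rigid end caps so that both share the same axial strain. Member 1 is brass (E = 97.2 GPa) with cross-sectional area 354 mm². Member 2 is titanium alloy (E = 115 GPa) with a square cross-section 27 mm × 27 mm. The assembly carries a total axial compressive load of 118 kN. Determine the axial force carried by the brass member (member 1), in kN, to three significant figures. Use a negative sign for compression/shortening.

A_2 = 729 mm².
Equal strain + equilibrium ⇒ each member carries load in proportion to AE: A₁E₁ = 34410000 N, A₂E₂ = 83840000 N, ΣAE = 118200000 N.
F₁ = P·A₁E₁/ΣAE = -118000·34410000/118200000 = -34340 N.

-34.3 kN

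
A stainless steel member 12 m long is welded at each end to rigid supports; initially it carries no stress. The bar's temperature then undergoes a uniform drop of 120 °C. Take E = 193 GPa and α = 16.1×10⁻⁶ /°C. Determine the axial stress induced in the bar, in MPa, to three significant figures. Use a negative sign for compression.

373 MPa

Free thermal expansion αLΔT = 16.1e-6 · 12000 · -120 = -23.18 mm.
The walls impose strain ε = −(-23.18)/12000 = 1.9320e-03; σ = Eε = 193000 · 1.9320e-03 = 372.9 MPa.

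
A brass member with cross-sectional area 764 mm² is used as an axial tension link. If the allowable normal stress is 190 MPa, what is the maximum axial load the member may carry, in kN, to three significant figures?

145 kN

P_max = σ_allow · A = 190 · 764 = 145200 N = 145.2 kN.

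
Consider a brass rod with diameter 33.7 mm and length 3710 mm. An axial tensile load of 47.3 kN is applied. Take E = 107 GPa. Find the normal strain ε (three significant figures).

4.96e-04

A = 892 mm².
σ = N/A = 53.03 MPa; ε = σ/E = 53.03/107000 = 4.956e-04.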